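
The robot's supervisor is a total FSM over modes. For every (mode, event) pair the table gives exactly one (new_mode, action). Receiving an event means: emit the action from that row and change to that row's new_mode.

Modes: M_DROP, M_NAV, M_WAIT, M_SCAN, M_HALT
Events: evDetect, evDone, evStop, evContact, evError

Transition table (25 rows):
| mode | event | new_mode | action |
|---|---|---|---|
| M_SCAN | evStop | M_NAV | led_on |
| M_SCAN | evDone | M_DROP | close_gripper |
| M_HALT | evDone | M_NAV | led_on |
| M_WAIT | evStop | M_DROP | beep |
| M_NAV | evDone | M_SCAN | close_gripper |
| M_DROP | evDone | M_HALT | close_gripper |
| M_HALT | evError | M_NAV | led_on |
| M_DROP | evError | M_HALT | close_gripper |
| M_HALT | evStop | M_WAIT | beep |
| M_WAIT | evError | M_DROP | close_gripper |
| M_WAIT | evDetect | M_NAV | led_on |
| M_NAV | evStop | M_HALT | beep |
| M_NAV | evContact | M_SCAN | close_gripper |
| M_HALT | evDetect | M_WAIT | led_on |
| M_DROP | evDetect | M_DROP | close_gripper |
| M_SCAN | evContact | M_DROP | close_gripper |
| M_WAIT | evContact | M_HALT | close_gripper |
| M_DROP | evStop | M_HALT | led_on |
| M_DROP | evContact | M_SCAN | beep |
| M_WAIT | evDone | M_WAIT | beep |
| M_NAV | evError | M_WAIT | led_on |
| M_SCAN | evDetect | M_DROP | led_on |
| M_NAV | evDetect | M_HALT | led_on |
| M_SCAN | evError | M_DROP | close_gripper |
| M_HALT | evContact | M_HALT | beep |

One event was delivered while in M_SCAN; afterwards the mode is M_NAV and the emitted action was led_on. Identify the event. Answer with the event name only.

evStop

try evDetect: (M_SCAN, evDetect) → (M_DROP, led_on)
try evDone: (M_SCAN, evDone) → (M_DROP, close_gripper)
try evStop: (M_SCAN, evStop) → (M_NAV, led_on)  ← matches
try evContact: (M_SCAN, evContact) → (M_DROP, close_gripper)
try evError: (M_SCAN, evError) → (M_DROP, close_gripper)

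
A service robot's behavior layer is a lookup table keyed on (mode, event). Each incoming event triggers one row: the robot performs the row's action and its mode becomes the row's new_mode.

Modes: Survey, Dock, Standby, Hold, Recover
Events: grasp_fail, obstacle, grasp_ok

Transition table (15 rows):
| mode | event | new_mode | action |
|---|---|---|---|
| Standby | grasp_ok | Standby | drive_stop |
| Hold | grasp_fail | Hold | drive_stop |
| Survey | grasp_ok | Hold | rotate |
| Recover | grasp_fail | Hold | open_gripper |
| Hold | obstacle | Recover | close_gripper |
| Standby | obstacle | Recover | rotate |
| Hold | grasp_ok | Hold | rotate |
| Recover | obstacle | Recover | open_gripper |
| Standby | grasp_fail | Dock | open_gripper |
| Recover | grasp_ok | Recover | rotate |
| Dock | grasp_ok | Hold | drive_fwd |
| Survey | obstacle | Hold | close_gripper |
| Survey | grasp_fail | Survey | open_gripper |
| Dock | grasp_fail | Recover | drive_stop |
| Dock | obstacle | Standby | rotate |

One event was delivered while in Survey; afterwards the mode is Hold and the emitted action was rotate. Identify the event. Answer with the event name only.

grasp_ok

try grasp_fail: (Survey, grasp_fail) → (Survey, open_gripper)
try obstacle: (Survey, obstacle) → (Hold, close_gripper)
try grasp_ok: (Survey, grasp_ok) → (Hold, rotate)  ← matches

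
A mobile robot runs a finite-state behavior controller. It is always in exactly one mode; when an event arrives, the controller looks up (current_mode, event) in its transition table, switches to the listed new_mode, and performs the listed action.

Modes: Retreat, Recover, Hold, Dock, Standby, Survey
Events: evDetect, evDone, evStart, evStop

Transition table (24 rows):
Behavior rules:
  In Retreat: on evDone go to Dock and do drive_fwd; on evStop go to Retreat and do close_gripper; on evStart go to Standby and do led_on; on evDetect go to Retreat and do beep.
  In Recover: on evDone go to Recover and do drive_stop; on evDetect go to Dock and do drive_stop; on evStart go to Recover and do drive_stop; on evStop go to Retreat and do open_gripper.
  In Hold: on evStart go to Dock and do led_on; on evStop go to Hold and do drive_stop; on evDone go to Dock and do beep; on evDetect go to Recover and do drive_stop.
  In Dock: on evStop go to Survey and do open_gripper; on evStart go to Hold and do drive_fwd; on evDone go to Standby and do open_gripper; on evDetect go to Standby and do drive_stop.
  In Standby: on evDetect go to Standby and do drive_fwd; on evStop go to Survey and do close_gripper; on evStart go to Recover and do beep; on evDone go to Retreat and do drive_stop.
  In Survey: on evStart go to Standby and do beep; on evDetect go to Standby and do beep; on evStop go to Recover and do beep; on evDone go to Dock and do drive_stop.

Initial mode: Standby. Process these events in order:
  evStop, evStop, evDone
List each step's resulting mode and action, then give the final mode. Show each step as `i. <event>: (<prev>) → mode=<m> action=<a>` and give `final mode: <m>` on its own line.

1. evStop: (Standby) → mode=Survey action=close_gripper
2. evStop: (Survey) → mode=Recover action=beep
3. evDone: (Recover) → mode=Recover action=drive_stop

final mode: Recover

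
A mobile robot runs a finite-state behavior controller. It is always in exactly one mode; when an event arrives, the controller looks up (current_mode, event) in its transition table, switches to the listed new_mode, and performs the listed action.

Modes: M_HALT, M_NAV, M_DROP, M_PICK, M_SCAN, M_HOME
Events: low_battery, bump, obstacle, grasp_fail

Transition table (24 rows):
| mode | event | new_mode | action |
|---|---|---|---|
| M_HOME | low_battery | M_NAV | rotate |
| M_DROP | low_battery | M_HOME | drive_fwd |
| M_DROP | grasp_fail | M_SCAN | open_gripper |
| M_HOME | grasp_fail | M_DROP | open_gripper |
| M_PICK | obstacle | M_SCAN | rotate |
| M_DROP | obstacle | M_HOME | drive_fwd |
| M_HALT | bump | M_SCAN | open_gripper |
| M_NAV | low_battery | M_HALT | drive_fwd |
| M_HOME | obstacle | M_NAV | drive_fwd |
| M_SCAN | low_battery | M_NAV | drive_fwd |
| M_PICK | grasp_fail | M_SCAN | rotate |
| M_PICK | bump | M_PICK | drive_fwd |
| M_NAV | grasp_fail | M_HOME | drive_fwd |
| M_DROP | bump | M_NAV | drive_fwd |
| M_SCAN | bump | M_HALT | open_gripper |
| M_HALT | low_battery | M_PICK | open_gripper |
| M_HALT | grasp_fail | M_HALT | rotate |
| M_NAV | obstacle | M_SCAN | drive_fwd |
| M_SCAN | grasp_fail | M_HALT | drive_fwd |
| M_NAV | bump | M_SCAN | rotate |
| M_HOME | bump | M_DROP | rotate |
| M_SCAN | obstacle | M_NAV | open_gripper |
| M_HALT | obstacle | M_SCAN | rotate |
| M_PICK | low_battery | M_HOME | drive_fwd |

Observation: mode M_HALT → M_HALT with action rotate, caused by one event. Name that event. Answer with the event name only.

try low_battery: (M_HALT, low_battery) → (M_PICK, open_gripper)
try bump: (M_HALT, bump) → (M_SCAN, open_gripper)
try obstacle: (M_HALT, obstacle) → (M_SCAN, rotate)
try grasp_fail: (M_HALT, grasp_fail) → (M_HALT, rotate)  ← matches

grasp_fail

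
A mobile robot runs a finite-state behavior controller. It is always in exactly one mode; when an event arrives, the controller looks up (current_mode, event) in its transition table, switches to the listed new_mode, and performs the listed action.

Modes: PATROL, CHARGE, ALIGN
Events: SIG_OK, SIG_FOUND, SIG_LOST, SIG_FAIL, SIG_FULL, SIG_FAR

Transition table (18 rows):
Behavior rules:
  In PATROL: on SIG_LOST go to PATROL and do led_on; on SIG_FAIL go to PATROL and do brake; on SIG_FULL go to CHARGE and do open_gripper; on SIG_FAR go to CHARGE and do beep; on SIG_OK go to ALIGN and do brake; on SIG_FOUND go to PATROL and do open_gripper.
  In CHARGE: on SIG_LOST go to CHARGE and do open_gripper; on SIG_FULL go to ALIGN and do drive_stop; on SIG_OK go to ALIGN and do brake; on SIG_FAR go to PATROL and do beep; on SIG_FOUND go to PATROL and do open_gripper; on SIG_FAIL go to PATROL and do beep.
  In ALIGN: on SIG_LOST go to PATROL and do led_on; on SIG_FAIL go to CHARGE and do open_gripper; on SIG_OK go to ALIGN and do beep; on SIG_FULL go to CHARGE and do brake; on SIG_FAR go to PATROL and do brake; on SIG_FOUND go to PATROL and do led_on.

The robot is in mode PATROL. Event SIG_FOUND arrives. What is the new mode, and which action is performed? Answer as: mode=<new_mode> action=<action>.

current mode = PATROL; filter table to that mode:
  (PATROL, SIG_LOST) → (PATROL, led_on)
  (PATROL, SIG_FAIL) → (PATROL, brake)
  (PATROL, SIG_FULL) → (CHARGE, open_gripper)
  (PATROL, SIG_FAR) → (CHARGE, beep)
  (PATROL, SIG_OK) → (ALIGN, brake)
  (PATROL, SIG_FOUND) → (PATROL, open_gripper)  ← event matches
event = SIG_FOUND selects (PATROL, open_gripper)

mode=PATROL action=open_gripper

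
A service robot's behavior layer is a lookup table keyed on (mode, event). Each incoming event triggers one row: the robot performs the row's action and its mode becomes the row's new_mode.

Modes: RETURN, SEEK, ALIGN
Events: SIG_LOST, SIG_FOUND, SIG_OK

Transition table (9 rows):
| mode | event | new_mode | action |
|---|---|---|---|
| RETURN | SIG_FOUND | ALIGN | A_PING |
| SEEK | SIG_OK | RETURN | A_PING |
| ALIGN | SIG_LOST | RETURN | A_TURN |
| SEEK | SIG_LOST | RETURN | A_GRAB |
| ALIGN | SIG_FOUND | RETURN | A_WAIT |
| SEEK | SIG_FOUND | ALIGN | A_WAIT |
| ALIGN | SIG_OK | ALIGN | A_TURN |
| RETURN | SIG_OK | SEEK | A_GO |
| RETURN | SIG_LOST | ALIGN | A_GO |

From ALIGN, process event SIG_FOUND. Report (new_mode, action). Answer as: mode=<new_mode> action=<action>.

current mode = ALIGN; filter table to that mode:
  (ALIGN, SIG_LOST) → (RETURN, A_TURN)
  (ALIGN, SIG_FOUND) → (RETURN, A_WAIT)  ← event matches
  (ALIGN, SIG_OK) → (ALIGN, A_TURN)
event = SIG_FOUND selects (RETURN, A_WAIT)

mode=RETURN action=A_WAIT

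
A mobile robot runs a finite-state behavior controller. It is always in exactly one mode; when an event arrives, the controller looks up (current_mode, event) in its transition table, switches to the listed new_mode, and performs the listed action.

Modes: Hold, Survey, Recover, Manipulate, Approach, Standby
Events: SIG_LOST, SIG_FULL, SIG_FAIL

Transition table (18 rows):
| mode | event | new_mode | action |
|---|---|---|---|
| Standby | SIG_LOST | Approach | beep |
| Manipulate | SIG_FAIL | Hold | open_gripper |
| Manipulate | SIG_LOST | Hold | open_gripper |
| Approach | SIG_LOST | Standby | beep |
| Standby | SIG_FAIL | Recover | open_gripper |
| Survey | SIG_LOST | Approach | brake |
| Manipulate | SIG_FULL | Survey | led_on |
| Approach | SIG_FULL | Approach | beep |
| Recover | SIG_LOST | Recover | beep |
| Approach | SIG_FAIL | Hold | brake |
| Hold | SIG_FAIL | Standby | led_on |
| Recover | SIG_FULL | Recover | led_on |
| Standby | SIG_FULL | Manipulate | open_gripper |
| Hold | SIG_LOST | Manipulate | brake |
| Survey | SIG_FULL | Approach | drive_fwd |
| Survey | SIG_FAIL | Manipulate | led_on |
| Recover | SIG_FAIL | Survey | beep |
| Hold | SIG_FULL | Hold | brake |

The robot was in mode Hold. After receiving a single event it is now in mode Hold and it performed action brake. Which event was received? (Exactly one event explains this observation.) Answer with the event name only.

SIG_FULL

try SIG_LOST: (Hold, SIG_LOST) → (Manipulate, brake)
try SIG_FULL: (Hold, SIG_FULL) → (Hold, brake)  ← matches
try SIG_FAIL: (Hold, SIG_FAIL) → (Standby, led_on)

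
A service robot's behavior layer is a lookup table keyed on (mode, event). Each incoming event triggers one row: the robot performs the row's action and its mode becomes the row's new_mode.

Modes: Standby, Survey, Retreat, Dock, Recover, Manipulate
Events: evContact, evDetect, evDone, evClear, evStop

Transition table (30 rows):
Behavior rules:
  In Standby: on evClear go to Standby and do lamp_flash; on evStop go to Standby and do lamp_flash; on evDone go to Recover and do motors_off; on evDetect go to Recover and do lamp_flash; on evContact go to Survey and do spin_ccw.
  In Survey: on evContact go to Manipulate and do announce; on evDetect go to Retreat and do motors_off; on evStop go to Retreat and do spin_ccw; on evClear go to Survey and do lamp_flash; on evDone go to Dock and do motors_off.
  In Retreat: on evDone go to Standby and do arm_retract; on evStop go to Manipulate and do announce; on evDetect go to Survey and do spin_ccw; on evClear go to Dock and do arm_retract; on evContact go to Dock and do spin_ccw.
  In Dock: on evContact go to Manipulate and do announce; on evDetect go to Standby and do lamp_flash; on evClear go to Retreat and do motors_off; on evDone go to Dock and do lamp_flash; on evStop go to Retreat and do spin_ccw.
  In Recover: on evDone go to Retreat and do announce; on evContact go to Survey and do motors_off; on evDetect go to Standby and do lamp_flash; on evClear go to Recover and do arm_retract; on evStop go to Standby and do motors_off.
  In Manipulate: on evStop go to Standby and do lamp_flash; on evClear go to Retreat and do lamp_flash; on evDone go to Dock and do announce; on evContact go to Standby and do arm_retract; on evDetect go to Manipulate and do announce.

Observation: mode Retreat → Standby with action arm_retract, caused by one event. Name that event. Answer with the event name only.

evDone

try evContact: (Retreat, evContact) → (Dock, spin_ccw)
try evDetect: (Retreat, evDetect) → (Survey, spin_ccw)
try evDone: (Retreat, evDone) → (Standby, arm_retract)  ← matches
try evClear: (Retreat, evClear) → (Dock, arm_retract)
try evStop: (Retreat, evStop) → (Manipulate, announce)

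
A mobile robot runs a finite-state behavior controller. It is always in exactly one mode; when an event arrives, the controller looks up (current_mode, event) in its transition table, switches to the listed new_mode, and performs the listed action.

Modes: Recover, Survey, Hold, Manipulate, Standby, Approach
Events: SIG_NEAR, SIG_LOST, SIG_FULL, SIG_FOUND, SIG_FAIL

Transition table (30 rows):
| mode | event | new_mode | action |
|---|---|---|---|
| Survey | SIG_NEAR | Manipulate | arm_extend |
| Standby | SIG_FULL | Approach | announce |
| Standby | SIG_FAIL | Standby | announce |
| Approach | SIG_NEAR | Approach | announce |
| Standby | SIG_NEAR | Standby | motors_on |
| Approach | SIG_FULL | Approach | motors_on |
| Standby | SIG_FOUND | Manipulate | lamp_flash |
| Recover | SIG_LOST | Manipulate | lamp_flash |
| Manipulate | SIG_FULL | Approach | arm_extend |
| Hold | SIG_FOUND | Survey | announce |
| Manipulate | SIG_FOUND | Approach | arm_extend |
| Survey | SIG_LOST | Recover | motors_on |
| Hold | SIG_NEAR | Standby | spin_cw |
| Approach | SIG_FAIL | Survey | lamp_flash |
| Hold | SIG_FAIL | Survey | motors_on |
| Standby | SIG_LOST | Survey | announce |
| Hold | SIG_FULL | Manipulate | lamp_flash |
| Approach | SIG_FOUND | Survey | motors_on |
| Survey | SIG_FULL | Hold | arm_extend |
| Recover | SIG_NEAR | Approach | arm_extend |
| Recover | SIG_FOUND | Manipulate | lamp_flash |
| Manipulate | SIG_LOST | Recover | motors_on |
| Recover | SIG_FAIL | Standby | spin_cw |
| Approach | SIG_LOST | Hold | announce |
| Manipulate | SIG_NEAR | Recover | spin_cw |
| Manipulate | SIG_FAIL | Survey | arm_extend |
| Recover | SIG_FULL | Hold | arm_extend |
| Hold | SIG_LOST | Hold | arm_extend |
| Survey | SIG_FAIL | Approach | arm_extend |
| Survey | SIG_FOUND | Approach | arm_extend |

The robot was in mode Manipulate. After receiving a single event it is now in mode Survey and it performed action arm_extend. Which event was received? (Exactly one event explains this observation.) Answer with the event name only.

try SIG_NEAR: (Manipulate, SIG_NEAR) → (Recover, spin_cw)
try SIG_LOST: (Manipulate, SIG_LOST) → (Recover, motors_on)
try SIG_FULL: (Manipulate, SIG_FULL) → (Approach, arm_extend)
try SIG_FOUND: (Manipulate, SIG_FOUND) → (Approach, arm_extend)
try SIG_FAIL: (Manipulate, SIG_FAIL) → (Survey, arm_extend)  ← matches

SIG_FAIL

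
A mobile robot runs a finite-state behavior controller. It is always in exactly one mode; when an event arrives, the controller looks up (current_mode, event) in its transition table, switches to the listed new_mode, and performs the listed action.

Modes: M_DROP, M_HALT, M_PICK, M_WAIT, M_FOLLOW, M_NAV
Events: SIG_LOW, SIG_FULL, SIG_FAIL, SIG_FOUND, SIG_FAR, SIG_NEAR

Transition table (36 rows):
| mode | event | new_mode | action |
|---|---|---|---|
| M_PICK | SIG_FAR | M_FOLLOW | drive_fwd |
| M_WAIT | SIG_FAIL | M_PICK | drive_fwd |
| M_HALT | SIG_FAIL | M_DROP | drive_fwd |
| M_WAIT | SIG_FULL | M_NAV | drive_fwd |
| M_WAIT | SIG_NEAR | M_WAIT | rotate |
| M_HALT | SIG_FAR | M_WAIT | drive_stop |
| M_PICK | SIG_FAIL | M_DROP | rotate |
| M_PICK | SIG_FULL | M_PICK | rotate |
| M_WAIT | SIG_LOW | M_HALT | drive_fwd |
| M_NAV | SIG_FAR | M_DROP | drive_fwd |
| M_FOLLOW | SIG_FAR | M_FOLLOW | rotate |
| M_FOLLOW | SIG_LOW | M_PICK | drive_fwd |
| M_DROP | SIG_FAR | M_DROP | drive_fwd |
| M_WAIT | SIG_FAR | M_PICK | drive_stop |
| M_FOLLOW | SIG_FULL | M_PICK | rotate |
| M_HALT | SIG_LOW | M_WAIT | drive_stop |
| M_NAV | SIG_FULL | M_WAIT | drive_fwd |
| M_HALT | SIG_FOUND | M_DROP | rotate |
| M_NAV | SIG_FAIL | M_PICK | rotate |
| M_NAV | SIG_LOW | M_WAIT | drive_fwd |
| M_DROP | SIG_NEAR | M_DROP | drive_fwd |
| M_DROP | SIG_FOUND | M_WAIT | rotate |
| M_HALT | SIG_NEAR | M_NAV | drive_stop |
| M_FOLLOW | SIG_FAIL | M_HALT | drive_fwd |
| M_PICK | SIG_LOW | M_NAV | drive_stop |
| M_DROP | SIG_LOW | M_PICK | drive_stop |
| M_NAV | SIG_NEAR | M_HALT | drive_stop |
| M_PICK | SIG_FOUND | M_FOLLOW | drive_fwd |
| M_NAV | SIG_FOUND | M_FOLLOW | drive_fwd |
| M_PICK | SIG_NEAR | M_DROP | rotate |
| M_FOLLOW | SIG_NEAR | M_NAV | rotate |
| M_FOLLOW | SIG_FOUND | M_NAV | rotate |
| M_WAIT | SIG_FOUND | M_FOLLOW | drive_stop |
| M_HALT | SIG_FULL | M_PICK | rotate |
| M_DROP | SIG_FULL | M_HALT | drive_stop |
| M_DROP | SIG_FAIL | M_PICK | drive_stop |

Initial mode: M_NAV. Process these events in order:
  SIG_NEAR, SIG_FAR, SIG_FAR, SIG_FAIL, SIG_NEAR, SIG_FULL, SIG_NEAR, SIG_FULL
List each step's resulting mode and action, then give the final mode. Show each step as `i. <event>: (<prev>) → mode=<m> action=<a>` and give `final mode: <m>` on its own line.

final mode: M_WAIT

1. SIG_NEAR: (M_NAV) → mode=M_HALT action=drive_stop
2. SIG_FAR: (M_HALT) → mode=M_WAIT action=drive_stop
3. SIG_FAR: (M_WAIT) → mode=M_PICK action=drive_stop
4. SIG_FAIL: (M_PICK) → mode=M_DROP action=rotate
5. SIG_NEAR: (M_DROP) → mode=M_DROP action=drive_fwd
6. SIG_FULL: (M_DROP) → mode=M_HALT action=drive_stop
7. SIG_NEAR: (M_HALT) → mode=M_NAV action=drive_stop
8. SIG_FULL: (M_NAV) → mode=M_WAIT action=drive_fwd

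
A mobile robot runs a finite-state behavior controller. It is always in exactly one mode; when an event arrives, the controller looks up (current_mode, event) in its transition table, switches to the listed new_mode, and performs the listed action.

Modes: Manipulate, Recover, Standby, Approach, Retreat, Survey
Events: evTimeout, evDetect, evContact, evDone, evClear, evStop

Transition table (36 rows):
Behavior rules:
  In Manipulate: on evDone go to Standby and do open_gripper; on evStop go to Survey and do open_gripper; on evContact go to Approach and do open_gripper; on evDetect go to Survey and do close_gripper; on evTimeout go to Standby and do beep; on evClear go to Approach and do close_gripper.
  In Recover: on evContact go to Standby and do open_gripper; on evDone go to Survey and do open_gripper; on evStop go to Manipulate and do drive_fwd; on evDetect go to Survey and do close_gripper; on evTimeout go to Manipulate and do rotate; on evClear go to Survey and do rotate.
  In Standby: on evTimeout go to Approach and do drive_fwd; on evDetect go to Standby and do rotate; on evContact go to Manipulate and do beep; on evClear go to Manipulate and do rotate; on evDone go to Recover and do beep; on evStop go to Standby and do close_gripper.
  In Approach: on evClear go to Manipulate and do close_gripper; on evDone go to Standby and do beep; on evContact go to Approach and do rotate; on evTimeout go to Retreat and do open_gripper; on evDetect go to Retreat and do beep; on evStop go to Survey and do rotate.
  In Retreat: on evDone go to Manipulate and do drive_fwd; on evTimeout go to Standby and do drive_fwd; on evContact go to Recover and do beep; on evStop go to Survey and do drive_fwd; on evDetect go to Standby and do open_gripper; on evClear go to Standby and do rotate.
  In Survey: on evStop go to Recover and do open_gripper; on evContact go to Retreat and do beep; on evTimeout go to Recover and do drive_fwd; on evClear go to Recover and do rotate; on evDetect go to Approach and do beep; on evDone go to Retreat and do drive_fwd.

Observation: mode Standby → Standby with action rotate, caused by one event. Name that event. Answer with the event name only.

evDetect

try evTimeout: (Standby, evTimeout) → (Approach, drive_fwd)
try evDetect: (Standby, evDetect) → (Standby, rotate)  ← matches
try evContact: (Standby, evContact) → (Manipulate, beep)
try evDone: (Standby, evDone) → (Recover, beep)
try evClear: (Standby, evClear) → (Manipulate, rotate)
try evStop: (Standby, evStop) → (Standby, close_gripper)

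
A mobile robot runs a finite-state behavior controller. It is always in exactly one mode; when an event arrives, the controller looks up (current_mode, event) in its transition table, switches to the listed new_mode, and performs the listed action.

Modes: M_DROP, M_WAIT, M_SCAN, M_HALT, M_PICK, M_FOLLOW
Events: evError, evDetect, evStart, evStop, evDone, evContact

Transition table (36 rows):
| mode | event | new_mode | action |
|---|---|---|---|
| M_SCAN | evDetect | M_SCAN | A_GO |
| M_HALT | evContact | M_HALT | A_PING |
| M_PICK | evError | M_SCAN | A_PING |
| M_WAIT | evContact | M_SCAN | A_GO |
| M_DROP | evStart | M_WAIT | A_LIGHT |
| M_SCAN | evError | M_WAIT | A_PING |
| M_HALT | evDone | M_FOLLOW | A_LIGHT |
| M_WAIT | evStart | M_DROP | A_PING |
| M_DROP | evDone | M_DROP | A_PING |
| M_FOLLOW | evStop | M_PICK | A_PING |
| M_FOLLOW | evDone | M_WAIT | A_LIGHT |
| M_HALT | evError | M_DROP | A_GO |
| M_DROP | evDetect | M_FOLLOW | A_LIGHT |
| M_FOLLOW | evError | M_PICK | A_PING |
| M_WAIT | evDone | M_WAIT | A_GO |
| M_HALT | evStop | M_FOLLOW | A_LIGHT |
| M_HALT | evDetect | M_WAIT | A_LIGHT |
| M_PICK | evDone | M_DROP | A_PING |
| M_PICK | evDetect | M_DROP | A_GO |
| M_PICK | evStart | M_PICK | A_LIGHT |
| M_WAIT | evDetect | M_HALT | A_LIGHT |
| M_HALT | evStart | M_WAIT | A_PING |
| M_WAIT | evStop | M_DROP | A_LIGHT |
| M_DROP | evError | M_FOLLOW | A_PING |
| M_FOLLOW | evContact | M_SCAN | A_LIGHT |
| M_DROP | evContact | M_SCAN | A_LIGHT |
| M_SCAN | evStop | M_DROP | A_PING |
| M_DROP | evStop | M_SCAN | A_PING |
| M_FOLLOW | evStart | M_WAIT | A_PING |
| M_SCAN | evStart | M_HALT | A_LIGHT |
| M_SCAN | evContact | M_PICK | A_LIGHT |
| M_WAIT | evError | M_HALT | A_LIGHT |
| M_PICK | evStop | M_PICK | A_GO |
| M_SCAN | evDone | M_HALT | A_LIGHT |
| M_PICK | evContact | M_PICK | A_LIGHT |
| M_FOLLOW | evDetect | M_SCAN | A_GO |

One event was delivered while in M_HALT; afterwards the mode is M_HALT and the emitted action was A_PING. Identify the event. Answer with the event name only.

try evError: (M_HALT, evError) → (M_DROP, A_GO)
try evDetect: (M_HALT, evDetect) → (M_WAIT, A_LIGHT)
try evStart: (M_HALT, evStart) → (M_WAIT, A_PING)
try evStop: (M_HALT, evStop) → (M_FOLLOW, A_LIGHT)
try evDone: (M_HALT, evDone) → (M_FOLLOW, A_LIGHT)
try evContact: (M_HALT, evContact) → (M_HALT, A_PING)  ← matches

evContact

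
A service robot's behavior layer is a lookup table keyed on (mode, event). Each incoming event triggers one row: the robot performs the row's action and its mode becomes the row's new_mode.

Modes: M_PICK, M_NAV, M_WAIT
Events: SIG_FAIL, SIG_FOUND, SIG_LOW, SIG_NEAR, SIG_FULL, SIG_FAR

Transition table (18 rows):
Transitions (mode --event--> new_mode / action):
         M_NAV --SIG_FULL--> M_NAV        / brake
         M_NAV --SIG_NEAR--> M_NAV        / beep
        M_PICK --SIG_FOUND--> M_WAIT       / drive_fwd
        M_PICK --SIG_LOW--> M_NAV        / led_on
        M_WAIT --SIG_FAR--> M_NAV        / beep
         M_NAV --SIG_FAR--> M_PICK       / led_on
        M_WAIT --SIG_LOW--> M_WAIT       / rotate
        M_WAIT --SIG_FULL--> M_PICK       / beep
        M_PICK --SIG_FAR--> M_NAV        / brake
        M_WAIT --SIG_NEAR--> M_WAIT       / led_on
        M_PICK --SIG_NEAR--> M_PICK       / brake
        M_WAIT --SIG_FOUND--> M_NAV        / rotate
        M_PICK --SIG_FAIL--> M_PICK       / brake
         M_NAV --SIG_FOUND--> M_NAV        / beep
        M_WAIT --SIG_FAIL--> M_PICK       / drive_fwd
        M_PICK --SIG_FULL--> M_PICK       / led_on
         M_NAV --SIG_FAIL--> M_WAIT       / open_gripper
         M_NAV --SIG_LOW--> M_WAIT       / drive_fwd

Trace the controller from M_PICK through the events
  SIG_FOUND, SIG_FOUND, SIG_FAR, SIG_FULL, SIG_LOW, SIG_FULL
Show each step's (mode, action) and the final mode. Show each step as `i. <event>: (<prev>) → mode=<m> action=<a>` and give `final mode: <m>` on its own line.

1. SIG_FOUND: (M_PICK) → mode=M_WAIT action=drive_fwd
2. SIG_FOUND: (M_WAIT) → mode=M_NAV action=rotate
3. SIG_FAR: (M_NAV) → mode=M_PICK action=led_on
4. SIG_FULL: (M_PICK) → mode=M_PICK action=led_on
5. SIG_LOW: (M_PICK) → mode=M_NAV action=led_on
6. SIG_FULL: (M_NAV) → mode=M_NAV action=brake

final mode: M_NAV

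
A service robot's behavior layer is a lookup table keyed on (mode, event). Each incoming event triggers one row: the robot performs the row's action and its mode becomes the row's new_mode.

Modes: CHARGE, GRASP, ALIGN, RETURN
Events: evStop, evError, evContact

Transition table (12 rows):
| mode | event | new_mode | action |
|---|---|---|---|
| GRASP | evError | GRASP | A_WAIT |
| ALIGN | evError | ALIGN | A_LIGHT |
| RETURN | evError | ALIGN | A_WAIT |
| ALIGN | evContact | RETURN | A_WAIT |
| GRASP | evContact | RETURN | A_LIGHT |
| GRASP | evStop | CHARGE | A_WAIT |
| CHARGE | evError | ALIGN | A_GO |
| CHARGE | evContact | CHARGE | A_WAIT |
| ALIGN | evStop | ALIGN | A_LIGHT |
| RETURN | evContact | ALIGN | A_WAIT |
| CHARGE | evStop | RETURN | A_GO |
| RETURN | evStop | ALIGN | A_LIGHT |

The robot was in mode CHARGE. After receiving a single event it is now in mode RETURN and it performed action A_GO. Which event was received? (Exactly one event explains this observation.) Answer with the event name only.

try evStop: (CHARGE, evStop) → (RETURN, A_GO)  ← matches
try evError: (CHARGE, evError) → (ALIGN, A_GO)
try evContact: (CHARGE, evContact) → (CHARGE, A_WAIT)

evStop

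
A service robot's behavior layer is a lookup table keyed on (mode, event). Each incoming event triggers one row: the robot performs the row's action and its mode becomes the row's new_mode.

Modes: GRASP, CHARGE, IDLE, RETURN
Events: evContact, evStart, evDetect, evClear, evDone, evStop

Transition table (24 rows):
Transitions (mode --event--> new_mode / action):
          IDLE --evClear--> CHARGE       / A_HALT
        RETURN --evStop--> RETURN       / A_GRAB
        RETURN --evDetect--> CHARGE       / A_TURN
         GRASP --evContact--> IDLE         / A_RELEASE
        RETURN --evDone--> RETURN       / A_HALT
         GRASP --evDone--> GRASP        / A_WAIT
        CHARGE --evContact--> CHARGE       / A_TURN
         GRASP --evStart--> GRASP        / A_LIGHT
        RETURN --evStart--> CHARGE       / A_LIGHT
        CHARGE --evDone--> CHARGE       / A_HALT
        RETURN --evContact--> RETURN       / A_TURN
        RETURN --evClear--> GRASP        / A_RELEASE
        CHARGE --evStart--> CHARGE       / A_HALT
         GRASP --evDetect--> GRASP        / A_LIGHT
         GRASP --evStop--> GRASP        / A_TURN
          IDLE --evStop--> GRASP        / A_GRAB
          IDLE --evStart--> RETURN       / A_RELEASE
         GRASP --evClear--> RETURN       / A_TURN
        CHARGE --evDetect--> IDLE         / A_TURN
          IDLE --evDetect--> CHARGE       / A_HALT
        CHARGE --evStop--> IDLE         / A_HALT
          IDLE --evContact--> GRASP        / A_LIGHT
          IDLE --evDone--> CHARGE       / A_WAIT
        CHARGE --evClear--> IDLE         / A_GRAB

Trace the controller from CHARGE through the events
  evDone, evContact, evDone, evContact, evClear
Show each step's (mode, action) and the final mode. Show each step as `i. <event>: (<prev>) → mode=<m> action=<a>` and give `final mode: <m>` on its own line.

final mode: IDLE

1. evDone: (CHARGE) → mode=CHARGE action=A_HALT
2. evContact: (CHARGE) → mode=CHARGE action=A_TURN
3. evDone: (CHARGE) → mode=CHARGE action=A_HALT
4. evContact: (CHARGE) → mode=CHARGE action=A_TURN
5. evClear: (CHARGE) → mode=IDLE action=A_GRAB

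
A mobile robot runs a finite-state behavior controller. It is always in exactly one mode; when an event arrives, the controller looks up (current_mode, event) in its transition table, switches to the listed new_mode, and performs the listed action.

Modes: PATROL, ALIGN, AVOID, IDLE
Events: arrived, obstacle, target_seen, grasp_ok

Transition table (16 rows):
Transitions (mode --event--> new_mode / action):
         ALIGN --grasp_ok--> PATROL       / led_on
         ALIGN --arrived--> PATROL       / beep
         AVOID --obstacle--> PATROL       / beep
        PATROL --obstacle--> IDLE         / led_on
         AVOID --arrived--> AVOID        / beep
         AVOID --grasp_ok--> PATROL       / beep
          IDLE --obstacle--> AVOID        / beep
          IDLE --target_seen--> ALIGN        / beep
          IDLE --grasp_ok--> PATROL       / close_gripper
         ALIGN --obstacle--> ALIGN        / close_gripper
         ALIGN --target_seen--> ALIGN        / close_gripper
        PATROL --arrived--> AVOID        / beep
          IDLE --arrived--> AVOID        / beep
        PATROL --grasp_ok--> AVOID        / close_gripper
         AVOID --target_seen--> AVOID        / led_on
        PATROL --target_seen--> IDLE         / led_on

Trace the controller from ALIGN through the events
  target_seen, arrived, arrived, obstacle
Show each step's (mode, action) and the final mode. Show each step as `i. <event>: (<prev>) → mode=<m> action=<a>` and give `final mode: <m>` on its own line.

1. target_seen: (ALIGN) → mode=ALIGN action=close_gripper
2. arrived: (ALIGN) → mode=PATROL action=beep
3. arrived: (PATROL) → mode=AVOID action=beep
4. obstacle: (AVOID) → mode=PATROL action=beep

final mode: PATROL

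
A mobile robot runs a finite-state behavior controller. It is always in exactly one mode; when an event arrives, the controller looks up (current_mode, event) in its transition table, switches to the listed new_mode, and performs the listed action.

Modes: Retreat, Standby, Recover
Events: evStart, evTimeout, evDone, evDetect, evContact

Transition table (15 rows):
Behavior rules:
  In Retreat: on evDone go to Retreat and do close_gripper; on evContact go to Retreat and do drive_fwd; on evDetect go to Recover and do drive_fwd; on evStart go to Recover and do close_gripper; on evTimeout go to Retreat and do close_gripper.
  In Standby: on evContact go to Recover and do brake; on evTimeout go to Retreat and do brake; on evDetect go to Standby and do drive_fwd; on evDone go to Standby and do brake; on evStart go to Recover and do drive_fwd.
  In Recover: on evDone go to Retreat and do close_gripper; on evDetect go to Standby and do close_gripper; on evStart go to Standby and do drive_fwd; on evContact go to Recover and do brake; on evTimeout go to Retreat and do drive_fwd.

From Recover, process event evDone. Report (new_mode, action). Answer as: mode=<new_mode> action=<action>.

mode=Retreat action=close_gripper

current mode = Recover; filter table to that mode:
  (Recover, evDone) → (Retreat, close_gripper)  ← event matches
  (Recover, evDetect) → (Standby, close_gripper)
  (Recover, evStart) → (Standby, drive_fwd)
  (Recover, evContact) → (Recover, brake)
  (Recover, evTimeout) → (Retreat, drive_fwd)
event = evDone selects (Retreat, close_gripper)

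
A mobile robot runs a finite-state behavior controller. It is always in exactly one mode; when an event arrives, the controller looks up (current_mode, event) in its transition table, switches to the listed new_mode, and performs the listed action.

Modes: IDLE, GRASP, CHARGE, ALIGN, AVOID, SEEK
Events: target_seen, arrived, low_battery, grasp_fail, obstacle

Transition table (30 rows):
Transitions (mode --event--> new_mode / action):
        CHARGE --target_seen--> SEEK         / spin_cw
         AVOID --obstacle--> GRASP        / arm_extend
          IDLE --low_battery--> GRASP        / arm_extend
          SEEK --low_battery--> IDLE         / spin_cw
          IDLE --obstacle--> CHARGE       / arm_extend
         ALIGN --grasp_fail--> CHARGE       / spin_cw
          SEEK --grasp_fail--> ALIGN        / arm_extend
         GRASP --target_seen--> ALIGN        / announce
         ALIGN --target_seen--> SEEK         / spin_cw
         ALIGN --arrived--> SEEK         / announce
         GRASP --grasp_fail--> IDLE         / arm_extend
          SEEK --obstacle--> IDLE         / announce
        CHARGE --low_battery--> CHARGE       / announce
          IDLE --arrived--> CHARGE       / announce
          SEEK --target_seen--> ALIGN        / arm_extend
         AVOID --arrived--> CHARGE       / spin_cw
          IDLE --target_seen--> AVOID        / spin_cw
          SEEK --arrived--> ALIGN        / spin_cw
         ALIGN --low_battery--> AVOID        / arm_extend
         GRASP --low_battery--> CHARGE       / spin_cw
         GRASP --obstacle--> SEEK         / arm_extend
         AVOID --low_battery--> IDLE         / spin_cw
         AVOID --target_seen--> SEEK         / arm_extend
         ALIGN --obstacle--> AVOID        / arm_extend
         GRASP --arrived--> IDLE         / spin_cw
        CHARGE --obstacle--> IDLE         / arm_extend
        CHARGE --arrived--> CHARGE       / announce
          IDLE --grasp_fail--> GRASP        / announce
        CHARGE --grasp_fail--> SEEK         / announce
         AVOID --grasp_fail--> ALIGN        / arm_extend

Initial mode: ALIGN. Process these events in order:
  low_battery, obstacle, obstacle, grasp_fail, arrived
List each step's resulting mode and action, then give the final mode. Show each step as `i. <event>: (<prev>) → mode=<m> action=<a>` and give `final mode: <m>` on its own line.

1. low_battery: (ALIGN) → mode=AVOID action=arm_extend
2. obstacle: (AVOID) → mode=GRASP action=arm_extend
3. obstacle: (GRASP) → mode=SEEK action=arm_extend
4. grasp_fail: (SEEK) → mode=ALIGN action=arm_extend
5. arrived: (ALIGN) → mode=SEEK action=announce

final mode: SEEK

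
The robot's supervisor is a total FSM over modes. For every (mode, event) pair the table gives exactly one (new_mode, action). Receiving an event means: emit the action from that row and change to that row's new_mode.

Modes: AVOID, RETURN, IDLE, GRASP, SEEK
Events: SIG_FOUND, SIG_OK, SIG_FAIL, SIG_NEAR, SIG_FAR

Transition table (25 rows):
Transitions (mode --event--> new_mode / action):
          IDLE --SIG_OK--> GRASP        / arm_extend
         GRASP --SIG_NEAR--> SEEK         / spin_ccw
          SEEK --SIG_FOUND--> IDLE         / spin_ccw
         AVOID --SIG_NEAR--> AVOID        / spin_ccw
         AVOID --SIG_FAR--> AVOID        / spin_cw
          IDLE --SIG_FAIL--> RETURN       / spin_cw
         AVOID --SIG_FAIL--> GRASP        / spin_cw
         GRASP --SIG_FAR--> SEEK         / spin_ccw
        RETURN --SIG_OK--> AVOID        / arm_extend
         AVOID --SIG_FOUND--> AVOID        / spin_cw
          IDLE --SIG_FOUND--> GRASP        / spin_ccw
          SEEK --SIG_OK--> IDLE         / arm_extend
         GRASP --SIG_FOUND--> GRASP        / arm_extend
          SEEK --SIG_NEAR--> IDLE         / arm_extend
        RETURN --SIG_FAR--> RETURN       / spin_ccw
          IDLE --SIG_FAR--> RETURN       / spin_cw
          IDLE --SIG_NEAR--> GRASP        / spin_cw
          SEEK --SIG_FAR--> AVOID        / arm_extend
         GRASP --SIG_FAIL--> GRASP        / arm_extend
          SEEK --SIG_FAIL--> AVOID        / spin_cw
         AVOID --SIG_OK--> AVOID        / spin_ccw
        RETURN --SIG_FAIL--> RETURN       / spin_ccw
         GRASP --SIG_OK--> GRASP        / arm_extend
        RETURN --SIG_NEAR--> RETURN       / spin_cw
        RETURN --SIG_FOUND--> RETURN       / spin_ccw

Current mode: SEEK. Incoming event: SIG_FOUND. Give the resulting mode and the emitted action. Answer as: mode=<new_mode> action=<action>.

current mode = SEEK; filter table to that mode:
  (SEEK, SIG_FOUND) → (IDLE, spin_ccw)  ← event matches
  (SEEK, SIG_OK) → (IDLE, arm_extend)
  (SEEK, SIG_NEAR) → (IDLE, arm_extend)
  (SEEK, SIG_FAR) → (AVOID, arm_extend)
  (SEEK, SIG_FAIL) → (AVOID, spin_cw)
event = SIG_FOUND selects (IDLE, spin_ccw)

mode=IDLE action=spin_ccw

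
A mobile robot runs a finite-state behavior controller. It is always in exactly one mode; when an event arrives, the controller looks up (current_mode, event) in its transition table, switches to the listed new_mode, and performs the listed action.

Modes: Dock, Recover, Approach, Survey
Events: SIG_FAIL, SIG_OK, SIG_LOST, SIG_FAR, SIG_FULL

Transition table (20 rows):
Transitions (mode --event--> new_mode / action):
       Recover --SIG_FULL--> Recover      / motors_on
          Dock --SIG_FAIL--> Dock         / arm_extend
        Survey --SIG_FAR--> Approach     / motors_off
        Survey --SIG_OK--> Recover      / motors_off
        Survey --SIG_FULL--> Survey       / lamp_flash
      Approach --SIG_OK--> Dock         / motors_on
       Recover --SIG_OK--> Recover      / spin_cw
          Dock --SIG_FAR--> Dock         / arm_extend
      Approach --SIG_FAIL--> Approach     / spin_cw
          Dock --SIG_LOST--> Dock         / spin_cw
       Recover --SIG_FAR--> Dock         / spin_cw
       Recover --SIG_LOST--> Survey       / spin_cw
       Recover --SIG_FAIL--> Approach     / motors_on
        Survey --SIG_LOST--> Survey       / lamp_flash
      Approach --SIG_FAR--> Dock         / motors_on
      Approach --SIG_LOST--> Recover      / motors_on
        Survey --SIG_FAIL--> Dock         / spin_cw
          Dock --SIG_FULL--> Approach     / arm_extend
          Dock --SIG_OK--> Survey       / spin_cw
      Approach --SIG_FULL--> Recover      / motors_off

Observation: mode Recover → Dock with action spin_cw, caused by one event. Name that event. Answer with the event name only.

SIG_FAR

try SIG_FAIL: (Recover, SIG_FAIL) → (Approach, motors_on)
try SIG_OK: (Recover, SIG_OK) → (Recover, spin_cw)
try SIG_LOST: (Recover, SIG_LOST) → (Survey, spin_cw)
try SIG_FAR: (Recover, SIG_FAR) → (Dock, spin_cw)  ← matches
try SIG_FULL: (Recover, SIG_FULL) → (Recover, motors_on)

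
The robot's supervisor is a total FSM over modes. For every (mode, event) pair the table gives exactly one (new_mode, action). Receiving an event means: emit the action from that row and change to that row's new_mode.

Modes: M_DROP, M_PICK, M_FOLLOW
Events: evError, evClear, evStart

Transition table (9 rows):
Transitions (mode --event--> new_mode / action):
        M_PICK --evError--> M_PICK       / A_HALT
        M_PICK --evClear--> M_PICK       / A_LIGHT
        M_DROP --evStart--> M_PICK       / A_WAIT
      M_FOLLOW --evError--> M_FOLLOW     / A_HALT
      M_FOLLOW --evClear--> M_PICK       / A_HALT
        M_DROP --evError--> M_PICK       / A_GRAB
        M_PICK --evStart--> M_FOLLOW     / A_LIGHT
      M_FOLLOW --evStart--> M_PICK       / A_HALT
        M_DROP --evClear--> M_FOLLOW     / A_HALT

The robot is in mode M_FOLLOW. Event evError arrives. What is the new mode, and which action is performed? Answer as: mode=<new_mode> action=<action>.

current mode = M_FOLLOW; filter table to that mode:
  (M_FOLLOW, evError) → (M_FOLLOW, A_HALT)  ← event matches
  (M_FOLLOW, evClear) → (M_PICK, A_HALT)
  (M_FOLLOW, evStart) → (M_PICK, A_HALT)
event = evError selects (M_FOLLOW, A_HALT)

mode=M_FOLLOW action=A_HALT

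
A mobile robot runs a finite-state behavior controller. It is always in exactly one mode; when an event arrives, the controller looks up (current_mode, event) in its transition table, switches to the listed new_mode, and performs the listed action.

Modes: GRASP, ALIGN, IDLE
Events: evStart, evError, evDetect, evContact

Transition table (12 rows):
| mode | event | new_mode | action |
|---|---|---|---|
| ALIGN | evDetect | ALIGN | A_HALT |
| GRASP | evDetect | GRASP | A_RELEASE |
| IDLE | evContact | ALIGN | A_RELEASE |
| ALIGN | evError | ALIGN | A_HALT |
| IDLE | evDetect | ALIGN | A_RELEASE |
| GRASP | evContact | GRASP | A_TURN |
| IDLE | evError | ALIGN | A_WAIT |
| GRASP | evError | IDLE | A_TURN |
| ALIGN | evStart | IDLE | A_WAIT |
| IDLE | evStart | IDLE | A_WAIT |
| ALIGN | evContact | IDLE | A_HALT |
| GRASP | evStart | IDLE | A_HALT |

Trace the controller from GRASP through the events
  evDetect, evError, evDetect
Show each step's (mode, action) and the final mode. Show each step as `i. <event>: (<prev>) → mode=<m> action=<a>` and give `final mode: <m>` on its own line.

final mode: ALIGN

1. evDetect: (GRASP) → mode=GRASP action=A_RELEASE
2. evError: (GRASP) → mode=IDLE action=A_TURN
3. evDetect: (IDLE) → mode=ALIGN action=A_RELEASE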